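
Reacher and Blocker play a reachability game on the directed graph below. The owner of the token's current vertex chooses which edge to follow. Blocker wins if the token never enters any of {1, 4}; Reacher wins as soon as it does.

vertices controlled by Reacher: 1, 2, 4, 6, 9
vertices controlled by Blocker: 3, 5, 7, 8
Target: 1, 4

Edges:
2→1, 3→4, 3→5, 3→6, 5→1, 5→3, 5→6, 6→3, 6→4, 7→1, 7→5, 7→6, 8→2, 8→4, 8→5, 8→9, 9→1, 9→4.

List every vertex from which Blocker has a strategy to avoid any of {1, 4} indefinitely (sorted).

3, 5, 7, 8

A0 = {1, 4}
A1: add {2, 6, 9} — 2 (Reacher) has 2→1; 6 (Reacher) has 6→4; 9 (Reacher) has 9→1.
A2 = A1; e.g. 3 (Blocker) can still go to 5. Fixed point.
Reacher's attractor = {1, 2, 4, 6, 9}; Blocker avoids the target exactly from the complement.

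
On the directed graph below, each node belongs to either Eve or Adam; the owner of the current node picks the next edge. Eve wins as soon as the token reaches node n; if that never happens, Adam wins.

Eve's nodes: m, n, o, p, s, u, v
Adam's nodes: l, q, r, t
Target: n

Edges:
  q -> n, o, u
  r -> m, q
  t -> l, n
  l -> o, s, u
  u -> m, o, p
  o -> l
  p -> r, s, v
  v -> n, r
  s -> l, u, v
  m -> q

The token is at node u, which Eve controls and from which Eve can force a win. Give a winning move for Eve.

p

A0 = {n}
A1: add {v} — v (Eve) has v→n.
A2: add {p, s} — p (Eve) has p→v; s (Eve) has s→v.
A3: add {u} — u (Eve) has u→p.
A4 = A3; e.g. l (Adam) can still go to o. Fixed point.
From u, successor p is in the attractor (rank 2); the other successors m, o are not.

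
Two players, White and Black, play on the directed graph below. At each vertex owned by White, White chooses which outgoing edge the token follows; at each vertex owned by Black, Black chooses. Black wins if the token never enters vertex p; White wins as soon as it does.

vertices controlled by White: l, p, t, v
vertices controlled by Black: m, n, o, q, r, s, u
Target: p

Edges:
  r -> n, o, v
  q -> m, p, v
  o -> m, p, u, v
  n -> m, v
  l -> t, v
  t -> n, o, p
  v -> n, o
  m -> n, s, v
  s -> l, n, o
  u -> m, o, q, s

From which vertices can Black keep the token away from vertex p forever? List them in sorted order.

A0 = {p}
A1: add {t} — t (White) has t→p.
A2: add {l} — l (White) has l→t.
A3 = A2; e.g. m (Black) can still go to n. Fixed point.
White's attractor = {l, p, t}; Black avoids the target exactly from the complement.

m, n, o, q, r, s, u, v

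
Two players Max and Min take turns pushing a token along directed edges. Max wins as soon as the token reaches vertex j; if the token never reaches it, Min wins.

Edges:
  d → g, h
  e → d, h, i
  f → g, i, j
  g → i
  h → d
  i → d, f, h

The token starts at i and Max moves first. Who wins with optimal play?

Min

Track states (vertex, player-to-move).
A0 = {(j,Max), (j,Min)}
A1: add {(f,Max)}.
A2 = A1; e.g. (d,Max) stays out. (i,Max) never enters ⇒ Min avoids the target.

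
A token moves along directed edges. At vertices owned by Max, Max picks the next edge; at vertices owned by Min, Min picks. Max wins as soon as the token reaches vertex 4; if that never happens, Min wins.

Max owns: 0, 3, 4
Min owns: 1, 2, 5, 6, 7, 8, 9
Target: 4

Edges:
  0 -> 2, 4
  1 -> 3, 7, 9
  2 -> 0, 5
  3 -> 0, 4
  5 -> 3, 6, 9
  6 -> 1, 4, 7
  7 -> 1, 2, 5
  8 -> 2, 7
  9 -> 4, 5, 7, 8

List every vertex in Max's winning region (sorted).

A0 = {4}
A1: add {0, 3} — 0 (Max) has 0→4; 3 (Max) has 3→4.
A2 = A1; e.g. 1 (Min) can still go to 7. Fixed point.
Max's winning region = {0, 3, 4}.

0, 3, 4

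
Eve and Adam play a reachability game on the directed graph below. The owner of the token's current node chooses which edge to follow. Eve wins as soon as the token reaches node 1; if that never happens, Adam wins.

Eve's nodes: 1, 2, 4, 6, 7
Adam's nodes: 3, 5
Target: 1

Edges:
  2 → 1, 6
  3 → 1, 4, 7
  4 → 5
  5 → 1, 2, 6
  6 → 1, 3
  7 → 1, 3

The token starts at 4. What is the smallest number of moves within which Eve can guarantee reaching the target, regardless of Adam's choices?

A0 = {1}
A1: add {2, 6, 7} — 2 (Eve) has 2→1; 6 (Eve) has 6→1; 7 (Eve) has 7→1.
A2: add {5} — 5 (Adam): all of {1, 2, 6} already in.
A3: add {4} — 4 (Eve) has 4→5.
4 enters the attractor at level 3, so Eve can force the target in 3 moves from there.

3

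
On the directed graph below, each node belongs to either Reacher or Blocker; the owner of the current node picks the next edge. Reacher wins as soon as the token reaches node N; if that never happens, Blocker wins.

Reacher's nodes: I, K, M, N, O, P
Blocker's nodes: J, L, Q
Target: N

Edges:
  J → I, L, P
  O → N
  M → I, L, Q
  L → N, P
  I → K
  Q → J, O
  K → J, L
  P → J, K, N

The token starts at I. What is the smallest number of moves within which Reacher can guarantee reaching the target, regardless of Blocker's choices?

4

A0 = {N}
A1: add {O, P} — O (Reacher) has O→N; P (Reacher) has P→N.
A2: add {L} — L (Blocker): all of {N, P} already in.
A3: add {K, M} — K (Reacher) has K→L; M (Reacher) has M→L.
A4: add {I} — I (Reacher) has I→K.
I enters the attractor at level 4, so Reacher can force the target in 4 moves from there.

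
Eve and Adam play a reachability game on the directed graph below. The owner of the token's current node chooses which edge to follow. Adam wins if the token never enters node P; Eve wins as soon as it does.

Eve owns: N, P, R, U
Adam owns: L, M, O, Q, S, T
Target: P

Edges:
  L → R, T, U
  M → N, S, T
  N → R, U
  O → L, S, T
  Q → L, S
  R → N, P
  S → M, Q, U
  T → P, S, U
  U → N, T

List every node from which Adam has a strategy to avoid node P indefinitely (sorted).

L, M, O, Q, S, T

A0 = {P}
A1: add {R} — R (Eve) has R→P.
A2: add {N} — N (Eve) has N→R.
A3: add {U} — U (Eve) has U→N.
A4 = A3; e.g. L (Adam) can still go to T. Fixed point.
Eve's attractor = {N, P, R, U}; Adam avoids the target exactly from the complement.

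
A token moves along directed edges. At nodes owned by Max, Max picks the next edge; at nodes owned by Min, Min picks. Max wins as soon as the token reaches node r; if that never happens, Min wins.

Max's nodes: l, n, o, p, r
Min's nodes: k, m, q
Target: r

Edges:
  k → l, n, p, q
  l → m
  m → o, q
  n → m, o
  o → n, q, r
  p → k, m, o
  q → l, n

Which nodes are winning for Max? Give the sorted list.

n, o, p, r

A0 = {r}
A1: add {o} — o (Max) has o→r.
A2: add {n, p} — n (Max) has n→o; p (Max) has p→o.
A3 = A2; e.g. k (Min) can still go to l. Fixed point.
Max's winning region = {n, o, p, r}.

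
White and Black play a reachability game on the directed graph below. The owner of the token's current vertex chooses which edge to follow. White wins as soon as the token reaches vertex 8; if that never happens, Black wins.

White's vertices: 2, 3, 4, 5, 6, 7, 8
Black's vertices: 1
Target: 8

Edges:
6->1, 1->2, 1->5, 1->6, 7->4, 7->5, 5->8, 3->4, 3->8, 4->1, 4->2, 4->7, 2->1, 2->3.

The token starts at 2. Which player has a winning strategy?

A0 = {8}
A1: add {3, 5} — 3 (White) has 3→8; 5 (White) has 5→8.
A2: add {2, 7} — 2 (White) has 2→3; 7 (White) has 7→5.
2 ∈ A2, so White can force the target.

White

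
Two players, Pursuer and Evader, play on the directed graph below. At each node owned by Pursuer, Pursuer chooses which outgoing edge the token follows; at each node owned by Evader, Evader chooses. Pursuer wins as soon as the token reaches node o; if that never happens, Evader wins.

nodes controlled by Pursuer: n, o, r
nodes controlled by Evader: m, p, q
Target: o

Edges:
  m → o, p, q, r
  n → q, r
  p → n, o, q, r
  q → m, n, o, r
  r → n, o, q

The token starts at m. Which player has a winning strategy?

Evader

A0 = {o}
A1: add {r} — r (Pursuer) has r→o.
A2: add {n} — n (Pursuer) has n→r.
A3 = A2; e.g. m (Evader) can still go to p. Fixed point.
m never enters the attractor, so Evader can avoid the target forever.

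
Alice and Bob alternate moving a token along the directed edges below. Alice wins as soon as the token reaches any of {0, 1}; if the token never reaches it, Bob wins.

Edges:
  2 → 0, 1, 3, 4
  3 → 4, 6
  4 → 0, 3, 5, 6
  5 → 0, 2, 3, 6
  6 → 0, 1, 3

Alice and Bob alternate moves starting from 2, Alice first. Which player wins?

Alice

Track states (vertex, player-to-move).
A0 = {(0,Alice), (0,Bob), (1,Alice), (1,Bob)}
A1: add {(2,Alice), (4,Alice), (5,Alice), (6,Alice)}.
(2,Alice) ∈ A1 ⇒ Alice forces the target.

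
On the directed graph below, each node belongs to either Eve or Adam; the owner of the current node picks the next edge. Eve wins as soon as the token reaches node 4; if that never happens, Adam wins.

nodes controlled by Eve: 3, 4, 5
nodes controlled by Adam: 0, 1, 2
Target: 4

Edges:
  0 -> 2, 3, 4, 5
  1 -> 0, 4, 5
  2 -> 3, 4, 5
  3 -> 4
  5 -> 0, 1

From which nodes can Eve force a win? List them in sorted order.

3, 4

A0 = {4}
A1: add {3} — 3 (Eve) has 3→4.
A2 = A1; e.g. 0 (Adam) can still go to 2. Fixed point.
Eve's winning region = {3, 4}.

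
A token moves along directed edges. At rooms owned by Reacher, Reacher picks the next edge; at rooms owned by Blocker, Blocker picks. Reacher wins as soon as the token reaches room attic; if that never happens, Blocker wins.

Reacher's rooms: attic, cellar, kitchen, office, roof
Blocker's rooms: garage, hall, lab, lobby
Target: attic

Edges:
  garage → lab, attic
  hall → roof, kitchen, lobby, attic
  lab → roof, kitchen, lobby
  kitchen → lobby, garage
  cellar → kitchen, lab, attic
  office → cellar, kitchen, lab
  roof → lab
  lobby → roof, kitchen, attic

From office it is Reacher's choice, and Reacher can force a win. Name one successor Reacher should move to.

cellar

A0 = {attic}
A1: add {cellar} — cellar (Reacher) has cellar→attic.
A2: add {office} — office (Reacher) has office→cellar.
A3 = A2; e.g. roof (Reacher) has no edge into A2. Fixed point.
From office, successor cellar is in the attractor (rank 1); the other successors kitchen, lab are not.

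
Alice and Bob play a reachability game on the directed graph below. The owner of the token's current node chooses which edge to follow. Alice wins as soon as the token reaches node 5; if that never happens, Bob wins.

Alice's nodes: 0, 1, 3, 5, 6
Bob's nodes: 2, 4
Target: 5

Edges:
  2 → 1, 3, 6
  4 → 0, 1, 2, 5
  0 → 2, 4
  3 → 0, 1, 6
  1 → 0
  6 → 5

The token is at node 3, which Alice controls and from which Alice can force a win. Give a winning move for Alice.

A0 = {5}
A1: add {6} — 6 (Alice) has 6→5.
A2: add {3} — 3 (Alice) has 3→6.
A3 = A2; e.g. 0 (Alice) has no edge into A2. Fixed point.
From 3, successor 6 is in the attractor (rank 1); the other successors 0, 1 are not.

6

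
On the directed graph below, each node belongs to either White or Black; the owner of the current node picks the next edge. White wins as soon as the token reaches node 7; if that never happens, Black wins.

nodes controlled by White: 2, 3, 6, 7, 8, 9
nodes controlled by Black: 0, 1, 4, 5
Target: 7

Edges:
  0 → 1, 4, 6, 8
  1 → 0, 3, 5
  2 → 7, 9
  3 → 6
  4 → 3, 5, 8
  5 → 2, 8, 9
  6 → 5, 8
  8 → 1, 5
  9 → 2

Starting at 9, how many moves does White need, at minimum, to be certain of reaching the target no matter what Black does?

2

A0 = {7}
A1: add {2} — 2 (White) has 2→7.
A2: add {9} — 9 (White) has 9→2.
A3 = A2; e.g. 0 (Black) can still go to 1. Fixed point.
9 enters the attractor at level 2, so White can force the target in 2 moves from there.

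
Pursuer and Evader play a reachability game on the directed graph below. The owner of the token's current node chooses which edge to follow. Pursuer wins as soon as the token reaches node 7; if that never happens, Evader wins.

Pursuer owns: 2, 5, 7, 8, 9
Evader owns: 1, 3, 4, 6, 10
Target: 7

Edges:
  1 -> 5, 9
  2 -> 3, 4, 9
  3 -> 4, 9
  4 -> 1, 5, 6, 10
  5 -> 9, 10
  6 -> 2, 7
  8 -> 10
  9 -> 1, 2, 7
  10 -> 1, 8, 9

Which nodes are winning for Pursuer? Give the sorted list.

1, 2, 5, 6, 7, 9

A0 = {7}
A1: add {9} — 9 (Pursuer) has 9→7.
A2: add {2, 5} — 2 (Pursuer) has 2→9; 5 (Pursuer) has 5→9.
A3: add {1, 6} — 1 (Evader): all of {5, 9} already in; 6 (Evader): all of {2, 7} already in.
A4 = A3; e.g. 3 (Evader) can still go to 4. Fixed point.
Pursuer's winning region = {1, 2, 5, 6, 7, 9}.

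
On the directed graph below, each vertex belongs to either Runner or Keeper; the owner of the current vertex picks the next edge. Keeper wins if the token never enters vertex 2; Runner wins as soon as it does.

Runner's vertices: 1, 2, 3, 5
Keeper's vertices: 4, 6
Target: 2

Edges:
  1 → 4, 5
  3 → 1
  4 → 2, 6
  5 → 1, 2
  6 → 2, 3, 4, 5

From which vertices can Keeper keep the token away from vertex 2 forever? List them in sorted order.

A0 = {2}
A1: add {5} — 5 (Runner) has 5→2.
A2: add {1} — 1 (Runner) has 1→5.
A3: add {3} — 3 (Runner) has 3→1.
A4 = A3; e.g. 4 (Keeper) can still go to 6. Fixed point.
Runner's attractor = {1, 2, 3, 5}; Keeper avoids the target exactly from the complement.

4, 6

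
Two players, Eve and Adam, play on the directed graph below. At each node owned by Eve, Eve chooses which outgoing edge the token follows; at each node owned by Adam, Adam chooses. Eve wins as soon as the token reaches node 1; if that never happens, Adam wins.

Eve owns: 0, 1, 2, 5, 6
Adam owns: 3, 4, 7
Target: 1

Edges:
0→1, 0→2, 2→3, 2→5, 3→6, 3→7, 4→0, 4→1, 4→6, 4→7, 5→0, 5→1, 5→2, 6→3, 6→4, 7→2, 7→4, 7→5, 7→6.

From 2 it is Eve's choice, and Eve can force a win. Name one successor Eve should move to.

A0 = {1}
A1: add {0, 5} — 0 (Eve) has 0→1; 5 (Eve) has 5→1.
A2: add {2} — 2 (Eve) has 2→5.
A3 = A2; e.g. 3 (Adam) can still go to 6. Fixed point.
From 2, successor 5 is in the attractor (rank 1); the other successor 3 is not.

5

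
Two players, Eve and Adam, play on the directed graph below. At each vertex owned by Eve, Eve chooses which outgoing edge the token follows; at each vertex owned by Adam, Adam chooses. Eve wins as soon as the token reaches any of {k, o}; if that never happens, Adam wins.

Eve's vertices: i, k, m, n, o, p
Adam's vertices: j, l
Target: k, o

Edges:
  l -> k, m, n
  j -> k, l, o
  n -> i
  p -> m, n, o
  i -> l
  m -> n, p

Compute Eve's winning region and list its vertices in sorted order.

A0 = {k, o}
A1: add {p} — p (Eve) has p→o.
A2: add {m} — m (Eve) has m→p.
A3 = A2; e.g. i (Eve) has no edge into A2. Fixed point.
Eve's winning region = {k, m, o, p}.

k, m, o, p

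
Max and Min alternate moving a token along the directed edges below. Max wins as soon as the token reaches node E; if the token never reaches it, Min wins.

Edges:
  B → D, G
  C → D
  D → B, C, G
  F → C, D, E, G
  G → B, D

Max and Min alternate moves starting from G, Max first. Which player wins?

Min

Track states (vertex, player-to-move).
A0 = {(E,Max), (E,Min)}
A1: add {(F,Max)}.
A2 = A1; e.g. (B,Max) stays out. (G,Max) never enters ⇒ Min avoids the target.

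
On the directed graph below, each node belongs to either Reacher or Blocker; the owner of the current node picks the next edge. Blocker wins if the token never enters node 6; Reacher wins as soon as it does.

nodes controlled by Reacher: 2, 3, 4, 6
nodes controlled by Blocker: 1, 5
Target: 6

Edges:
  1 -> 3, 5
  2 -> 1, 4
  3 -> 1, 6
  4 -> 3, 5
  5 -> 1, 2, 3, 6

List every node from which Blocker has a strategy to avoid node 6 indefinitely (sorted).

A0 = {6}
A1: add {3} — 3 (Reacher) has 3→6.
A2: add {4} — 4 (Reacher) has 4→3.
A3: add {2} — 2 (Reacher) has 2→4.
A4 = A3; e.g. 1 (Blocker) can still go to 5. Fixed point.
Reacher's attractor = {2, 3, 4, 6}; Blocker avoids the target exactly from the complement.

1, 5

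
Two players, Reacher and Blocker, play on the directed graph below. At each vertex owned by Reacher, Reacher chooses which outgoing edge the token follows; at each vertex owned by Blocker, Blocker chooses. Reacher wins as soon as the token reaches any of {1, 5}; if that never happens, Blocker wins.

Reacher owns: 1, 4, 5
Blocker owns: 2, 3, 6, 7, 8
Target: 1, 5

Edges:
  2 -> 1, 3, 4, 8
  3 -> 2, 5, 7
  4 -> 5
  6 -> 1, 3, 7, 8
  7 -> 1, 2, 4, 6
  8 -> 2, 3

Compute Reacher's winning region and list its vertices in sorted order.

1, 4, 5

A0 = {1, 5}
A1: add {4} — 4 (Reacher) has 4→5.
A2 = A1; e.g. 2 (Blocker) can still go to 3. Fixed point.
Reacher's winning region = {1, 4, 5}.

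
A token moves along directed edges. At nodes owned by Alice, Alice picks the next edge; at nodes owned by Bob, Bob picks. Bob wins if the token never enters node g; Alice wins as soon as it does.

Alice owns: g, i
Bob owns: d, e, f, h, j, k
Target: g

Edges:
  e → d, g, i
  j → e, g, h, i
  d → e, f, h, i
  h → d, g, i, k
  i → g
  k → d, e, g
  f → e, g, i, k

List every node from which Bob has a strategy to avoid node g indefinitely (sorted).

A0 = {g}
A1: add {i} — i (Alice) has i→g.
A2 = A1; e.g. d (Bob) can still go to e. Fixed point.
Alice's attractor = {g, i}; Bob avoids the target exactly from the complement.

d, e, f, h, j, k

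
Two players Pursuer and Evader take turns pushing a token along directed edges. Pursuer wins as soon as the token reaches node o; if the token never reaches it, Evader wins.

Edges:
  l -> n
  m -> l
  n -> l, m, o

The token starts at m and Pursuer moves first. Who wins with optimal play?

Pursuer

Track states (vertex, player-to-move).
A0 = {(o,Pursuer), (o,Evader)}
A1: add {(n,Pursuer)}.
A2: add {(l,Evader)}.
A3: add {(m,Pursuer)}.
(m,Pursuer) ∈ A3 ⇒ Pursuer forces the target.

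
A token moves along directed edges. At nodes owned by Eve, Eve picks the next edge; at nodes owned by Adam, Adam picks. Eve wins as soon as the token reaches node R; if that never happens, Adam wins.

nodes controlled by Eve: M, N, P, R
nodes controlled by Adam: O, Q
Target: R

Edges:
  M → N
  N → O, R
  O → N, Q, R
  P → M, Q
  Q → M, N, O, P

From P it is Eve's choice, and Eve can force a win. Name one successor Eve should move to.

M

A0 = {R}
A1: add {N} — N (Eve) has N→R.
A2: add {M} — M (Eve) has M→N.
A3: add {P} — P (Eve) has P→M.
A4 = A3; e.g. O (Adam) can still go to Q. Fixed point.
From P, successor M is in the attractor (rank 2); the other successor Q is not.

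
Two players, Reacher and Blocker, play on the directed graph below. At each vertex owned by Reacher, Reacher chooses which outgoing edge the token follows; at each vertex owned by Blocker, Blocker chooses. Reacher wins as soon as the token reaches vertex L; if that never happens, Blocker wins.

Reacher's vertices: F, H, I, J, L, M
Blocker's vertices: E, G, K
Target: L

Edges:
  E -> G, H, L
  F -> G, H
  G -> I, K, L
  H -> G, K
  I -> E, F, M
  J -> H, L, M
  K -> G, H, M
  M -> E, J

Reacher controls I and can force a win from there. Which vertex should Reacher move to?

M

A0 = {L}
A1: add {J} — J (Reacher) has J→L.
A2: add {M} — M (Reacher) has M→J.
A3: add {I} — I (Reacher) has I→M.
A4 = A3; e.g. E (Blocker) can still go to G. Fixed point.
From I, successor M is in the attractor (rank 2); the other successors E, F are not.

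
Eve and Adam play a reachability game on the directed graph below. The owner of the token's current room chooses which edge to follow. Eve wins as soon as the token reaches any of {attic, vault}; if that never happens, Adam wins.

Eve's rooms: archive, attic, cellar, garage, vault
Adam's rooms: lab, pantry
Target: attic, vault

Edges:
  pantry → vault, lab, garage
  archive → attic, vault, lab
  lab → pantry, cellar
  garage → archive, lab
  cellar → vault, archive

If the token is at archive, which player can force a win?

Eve

A0 = {attic, vault}
A1: add {archive, cellar} — archive (Eve) has archive→attic; cellar (Eve) has cellar→vault.
archive ∈ A1, so Eve can force the target.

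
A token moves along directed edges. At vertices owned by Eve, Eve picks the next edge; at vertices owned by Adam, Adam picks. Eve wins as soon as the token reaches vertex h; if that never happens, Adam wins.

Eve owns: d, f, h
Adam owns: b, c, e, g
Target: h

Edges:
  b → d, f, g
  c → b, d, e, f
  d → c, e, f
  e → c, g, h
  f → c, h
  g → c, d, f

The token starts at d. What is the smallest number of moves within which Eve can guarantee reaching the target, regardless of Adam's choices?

A0 = {h}
A1: add {f} — f (Eve) has f→h.
A2: add {d} — d (Eve) has d→f.
A3 = A2; e.g. b (Adam) can still go to g. Fixed point.
d enters the attractor at level 2, so Eve can force the target in 2 moves from there.

2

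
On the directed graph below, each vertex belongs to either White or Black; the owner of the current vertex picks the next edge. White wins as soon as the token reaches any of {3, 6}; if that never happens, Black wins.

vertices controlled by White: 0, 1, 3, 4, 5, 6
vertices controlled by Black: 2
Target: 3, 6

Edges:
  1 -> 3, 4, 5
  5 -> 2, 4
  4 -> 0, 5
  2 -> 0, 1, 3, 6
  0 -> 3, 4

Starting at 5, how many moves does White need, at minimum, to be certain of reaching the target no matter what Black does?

A0 = {3, 6}
A1: add {0, 1} — 0 (White) has 0→3; 1 (White) has 1→3.
A2: add {2, 4} — 2 (Black): all of {0, 1, 3, 6} already in; 4 (White) has 4→0.
A3: add {5} — 5 (White) has 5→2.
A3 = all vertices. Fixed point.
5 enters the attractor at level 3, so White can force the target in 3 moves from there.

3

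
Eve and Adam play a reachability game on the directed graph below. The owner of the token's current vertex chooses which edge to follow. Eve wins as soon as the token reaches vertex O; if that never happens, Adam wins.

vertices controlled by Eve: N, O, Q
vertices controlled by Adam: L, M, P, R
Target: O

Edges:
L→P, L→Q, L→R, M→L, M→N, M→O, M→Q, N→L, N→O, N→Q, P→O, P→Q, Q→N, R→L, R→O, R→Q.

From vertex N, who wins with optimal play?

Eve

A0 = {O}
A1: add {N} — N (Eve) has N→O.
N ∈ A1, so Eve can force the target.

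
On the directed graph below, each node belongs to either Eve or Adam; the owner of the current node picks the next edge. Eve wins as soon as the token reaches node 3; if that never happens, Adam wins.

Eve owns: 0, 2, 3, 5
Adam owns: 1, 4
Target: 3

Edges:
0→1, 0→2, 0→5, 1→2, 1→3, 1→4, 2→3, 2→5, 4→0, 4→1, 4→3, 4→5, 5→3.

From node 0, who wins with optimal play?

Eve

A0 = {3}
A1: add {2, 5} — 2 (Eve) has 2→3; 5 (Eve) has 5→3.
A2: add {0} — 0 (Eve) has 0→2.
A3 = A2; e.g. 1 (Adam) can still go to 4. Fixed point.
0 ∈ A2, so Eve can force the target.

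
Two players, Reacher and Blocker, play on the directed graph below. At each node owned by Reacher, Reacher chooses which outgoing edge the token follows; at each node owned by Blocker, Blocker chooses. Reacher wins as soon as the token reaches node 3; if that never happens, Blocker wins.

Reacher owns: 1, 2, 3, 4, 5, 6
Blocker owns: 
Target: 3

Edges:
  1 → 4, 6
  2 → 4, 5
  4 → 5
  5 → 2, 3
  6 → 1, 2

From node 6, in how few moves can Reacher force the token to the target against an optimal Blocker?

A0 = {3}
A1: add {5} — 5 (Reacher) has 5→3.
A2: add {2, 4} — 2 (Reacher) has 2→5; 4 (Reacher) has 4→5.
A3: add {1, 6} — 1 (Reacher) has 1→4; 6 (Reacher) has 6→2.
A3 = all vertices. Fixed point.
6 enters the attractor at level 3, so Reacher can force the target in 3 moves from there.

3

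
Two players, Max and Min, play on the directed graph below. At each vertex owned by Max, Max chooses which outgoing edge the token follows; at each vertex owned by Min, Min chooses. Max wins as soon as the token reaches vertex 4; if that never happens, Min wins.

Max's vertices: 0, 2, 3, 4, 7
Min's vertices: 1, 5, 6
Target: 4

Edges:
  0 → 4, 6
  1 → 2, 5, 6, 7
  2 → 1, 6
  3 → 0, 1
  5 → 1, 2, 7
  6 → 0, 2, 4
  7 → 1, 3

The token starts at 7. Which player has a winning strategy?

A0 = {4}
A1: add {0} — 0 (Max) has 0→4.
A2: add {3} — 3 (Max) has 3→0.
A3: add {7} — 7 (Max) has 7→3.
A4 = A3; e.g. 1 (Min) can still go to 2. Fixed point.
7 ∈ A3, so Max can force the target.

Max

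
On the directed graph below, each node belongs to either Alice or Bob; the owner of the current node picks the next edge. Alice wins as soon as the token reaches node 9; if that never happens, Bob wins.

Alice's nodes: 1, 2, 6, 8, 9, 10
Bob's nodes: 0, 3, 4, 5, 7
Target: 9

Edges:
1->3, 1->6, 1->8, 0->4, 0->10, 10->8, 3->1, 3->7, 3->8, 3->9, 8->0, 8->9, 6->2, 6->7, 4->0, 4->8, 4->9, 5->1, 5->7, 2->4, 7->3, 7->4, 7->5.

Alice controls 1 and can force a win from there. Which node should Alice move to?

8

A0 = {9}
A1: add {8} — 8 (Alice) has 8→9.
A2: add {1, 10} — 1 (Alice) has 1→8; 10 (Alice) has 10→8.
A3 = A2; e.g. 0 (Bob) can still go to 4. Fixed point.
From 1, successor 8 is in the attractor (rank 1); the other successors 3, 6 are not.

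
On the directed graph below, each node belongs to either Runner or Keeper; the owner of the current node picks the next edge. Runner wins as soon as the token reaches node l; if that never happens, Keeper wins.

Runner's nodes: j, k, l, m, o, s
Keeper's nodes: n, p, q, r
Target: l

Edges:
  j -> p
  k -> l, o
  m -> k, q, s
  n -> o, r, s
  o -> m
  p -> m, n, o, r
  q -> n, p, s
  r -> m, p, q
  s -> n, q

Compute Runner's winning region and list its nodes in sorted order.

k, l, m, o

A0 = {l}
A1: add {k} — k (Runner) has k→l.
A2: add {m} — m (Runner) has m→k.
A3: add {o} — o (Runner) has o→m.
A4 = A3; e.g. j (Runner) has no edge into A3. Fixed point.
Runner's winning region = {k, l, m, o}.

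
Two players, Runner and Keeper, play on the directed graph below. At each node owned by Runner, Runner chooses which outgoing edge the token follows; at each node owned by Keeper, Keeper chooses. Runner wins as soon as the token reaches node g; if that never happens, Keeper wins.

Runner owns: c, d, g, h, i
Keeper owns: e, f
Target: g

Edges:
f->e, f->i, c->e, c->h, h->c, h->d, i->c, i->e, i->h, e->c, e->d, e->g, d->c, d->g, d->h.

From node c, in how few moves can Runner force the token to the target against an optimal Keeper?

3

A0 = {g}
A1: add {d} — d (Runner) has d→g.
A2: add {h} — h (Runner) has h→d.
A3: add {c, i} — c (Runner) has c→h; i (Runner) has i→h.
c enters the attractor at level 3, so Runner can force the target in 3 moves from there.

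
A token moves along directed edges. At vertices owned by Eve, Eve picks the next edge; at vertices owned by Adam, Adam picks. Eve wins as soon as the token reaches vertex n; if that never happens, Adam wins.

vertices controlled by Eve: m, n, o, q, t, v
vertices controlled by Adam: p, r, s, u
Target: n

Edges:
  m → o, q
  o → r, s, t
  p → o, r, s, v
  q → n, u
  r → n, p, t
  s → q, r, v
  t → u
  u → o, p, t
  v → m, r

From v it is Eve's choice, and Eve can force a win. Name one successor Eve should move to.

A0 = {n}
A1: add {q} — q (Eve) has q→n.
A2: add {m} — m (Eve) has m→q.
A3: add {v} — v (Eve) has v→m.
A4 = A3; e.g. o (Eve) has no edge into A3. Fixed point.
From v, successor m is in the attractor (rank 2); the other successor r is not.

m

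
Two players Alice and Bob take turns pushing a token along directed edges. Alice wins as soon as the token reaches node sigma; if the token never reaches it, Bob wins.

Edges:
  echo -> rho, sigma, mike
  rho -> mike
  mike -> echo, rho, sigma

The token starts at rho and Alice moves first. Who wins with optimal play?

Bob

Track states (vertex, player-to-move).
A0 = {(sigma,Alice), (sigma,Bob)}
A1: add {(echo,Alice), (mike,Alice)}.
A2: add {(rho,Bob)}.
A3 = A2; e.g. (echo,Bob) stays out. (rho,Alice) never enters ⇒ Bob avoids the target.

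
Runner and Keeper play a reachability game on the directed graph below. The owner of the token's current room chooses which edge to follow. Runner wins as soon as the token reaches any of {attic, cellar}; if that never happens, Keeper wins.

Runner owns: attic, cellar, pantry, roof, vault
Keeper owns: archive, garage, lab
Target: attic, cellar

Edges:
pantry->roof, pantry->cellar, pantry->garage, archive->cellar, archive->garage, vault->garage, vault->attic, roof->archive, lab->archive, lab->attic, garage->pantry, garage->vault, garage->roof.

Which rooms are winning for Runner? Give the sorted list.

attic, cellar, pantry, vault

A0 = {attic, cellar}
A1: add {pantry, vault} — pantry (Runner) has pantry→cellar; vault (Runner) has vault→attic.
A2 = A1; e.g. archive (Keeper) can still go to garage. Fixed point.
Runner's winning region = {attic, cellar, pantry, vault}.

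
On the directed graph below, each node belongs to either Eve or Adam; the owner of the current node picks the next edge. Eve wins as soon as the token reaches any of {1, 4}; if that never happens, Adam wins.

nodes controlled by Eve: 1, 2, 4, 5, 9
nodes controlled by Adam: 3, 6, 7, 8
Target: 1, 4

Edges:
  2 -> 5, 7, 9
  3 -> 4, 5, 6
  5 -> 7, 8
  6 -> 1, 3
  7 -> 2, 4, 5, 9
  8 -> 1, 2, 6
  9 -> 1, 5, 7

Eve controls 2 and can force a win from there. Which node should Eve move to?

A0 = {1, 4}
A1: add {9} — 9 (Eve) has 9→1.
A2: add {2} — 2 (Eve) has 2→9.
A3 = A2; e.g. 3 (Adam) can still go to 5. Fixed point.
From 2, successor 9 is in the attractor (rank 1); the other successors 5, 7 are not.

9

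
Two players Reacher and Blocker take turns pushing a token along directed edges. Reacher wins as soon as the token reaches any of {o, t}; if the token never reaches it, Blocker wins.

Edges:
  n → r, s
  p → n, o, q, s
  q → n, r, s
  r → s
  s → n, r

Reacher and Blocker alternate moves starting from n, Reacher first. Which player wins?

Track states (vertex, player-to-move).
A0 = {(o,Reacher), (o,Blocker), (t,Reacher), (t,Blocker)}
A1: add {(p,Reacher)}.
A2 = A1; e.g. (n,Reacher) stays out. (n,Reacher) never enters ⇒ Blocker avoids the target.

Blocker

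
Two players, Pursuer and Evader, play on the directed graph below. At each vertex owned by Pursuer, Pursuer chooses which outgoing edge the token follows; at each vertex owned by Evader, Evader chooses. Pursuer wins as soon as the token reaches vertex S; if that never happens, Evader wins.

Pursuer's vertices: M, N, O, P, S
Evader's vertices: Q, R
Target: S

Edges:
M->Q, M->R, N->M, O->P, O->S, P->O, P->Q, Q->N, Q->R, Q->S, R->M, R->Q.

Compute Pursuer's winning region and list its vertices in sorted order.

A0 = {S}
A1: add {O} — O (Pursuer) has O→S.
A2: add {P} — P (Pursuer) has P→O.
A3 = A2; e.g. M (Pursuer) has no edge into A2. Fixed point.
Pursuer's winning region = {O, P, S}.

O, P, S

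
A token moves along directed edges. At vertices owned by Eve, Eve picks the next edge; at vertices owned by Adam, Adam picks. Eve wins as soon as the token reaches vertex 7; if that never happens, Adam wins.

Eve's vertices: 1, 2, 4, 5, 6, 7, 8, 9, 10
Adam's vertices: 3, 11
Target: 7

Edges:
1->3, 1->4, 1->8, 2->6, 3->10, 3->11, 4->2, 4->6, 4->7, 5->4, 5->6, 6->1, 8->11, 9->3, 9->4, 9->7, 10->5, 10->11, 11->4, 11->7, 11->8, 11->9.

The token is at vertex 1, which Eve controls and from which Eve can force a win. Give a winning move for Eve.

A0 = {7}
A1: add {4, 9} — 4 (Eve) has 4→7; 9 (Eve) has 9→7.
A2: add {1, 5} — 1 (Eve) has 1→4; 5 (Eve) has 5→4.
A3: add {6, 10} — 6 (Eve) has 6→1; 10 (Eve) has 10→5.
A4: add {2} — 2 (Eve) has 2→6.
A5 = A4; e.g. 3 (Adam) can still go to 11. Fixed point.
From 1, successor 4 is in the attractor (rank 1); the other successors 3, 8 are not.

4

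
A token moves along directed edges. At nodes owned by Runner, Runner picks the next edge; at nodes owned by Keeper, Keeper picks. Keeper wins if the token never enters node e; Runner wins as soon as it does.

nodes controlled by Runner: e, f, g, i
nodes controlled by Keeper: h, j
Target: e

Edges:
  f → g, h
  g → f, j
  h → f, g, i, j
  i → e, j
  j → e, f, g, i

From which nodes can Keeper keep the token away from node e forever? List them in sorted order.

f, g, h, j

A0 = {e}
A1: add {i} — i (Runner) has i→e.
A2 = A1; e.g. f (Runner) has no edge into A1. Fixed point.
Runner's attractor = {e, i}; Keeper avoids the target exactly from the complement.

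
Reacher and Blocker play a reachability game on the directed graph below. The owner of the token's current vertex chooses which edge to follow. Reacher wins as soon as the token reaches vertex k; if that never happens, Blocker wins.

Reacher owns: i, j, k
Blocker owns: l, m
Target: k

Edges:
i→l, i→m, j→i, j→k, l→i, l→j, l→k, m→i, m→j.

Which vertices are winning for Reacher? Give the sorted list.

A0 = {k}
A1: add {j} — j (Reacher) has j→k.
A2 = A1; e.g. i (Reacher) has no edge into A1. Fixed point.
Reacher's winning region = {j, k}.

j, k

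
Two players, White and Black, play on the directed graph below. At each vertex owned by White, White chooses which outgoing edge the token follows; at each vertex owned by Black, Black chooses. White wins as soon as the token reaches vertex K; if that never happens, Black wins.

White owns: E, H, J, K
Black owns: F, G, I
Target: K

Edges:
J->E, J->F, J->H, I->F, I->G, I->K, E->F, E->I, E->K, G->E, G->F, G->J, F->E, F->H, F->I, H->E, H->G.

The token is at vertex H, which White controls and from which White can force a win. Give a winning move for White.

A0 = {K}
A1: add {E} — E (White) has E→K.
A2: add {H, J} — H (White) has H→E; J (White) has J→E.
A3 = A2; e.g. F (Black) can still go to I. Fixed point.
From H, successor E is in the attractor (rank 1); the other successor G is not.

E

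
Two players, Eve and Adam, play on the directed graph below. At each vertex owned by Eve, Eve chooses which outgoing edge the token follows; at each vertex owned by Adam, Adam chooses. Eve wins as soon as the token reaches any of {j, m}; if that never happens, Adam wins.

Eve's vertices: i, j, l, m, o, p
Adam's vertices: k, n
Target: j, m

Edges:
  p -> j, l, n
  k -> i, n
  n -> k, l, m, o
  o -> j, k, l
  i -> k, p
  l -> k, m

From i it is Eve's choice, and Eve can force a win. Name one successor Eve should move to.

A0 = {j, m}
A1: add {l, o, p} — l (Eve) has l→m; o (Eve) has o→j; p (Eve) has p→j.
A2: add {i} — i (Eve) has i→p.
A3 = A2; e.g. k (Adam) can still go to n. Fixed point.
From i, successor p is in the attractor (rank 1); the other successor k is not.

p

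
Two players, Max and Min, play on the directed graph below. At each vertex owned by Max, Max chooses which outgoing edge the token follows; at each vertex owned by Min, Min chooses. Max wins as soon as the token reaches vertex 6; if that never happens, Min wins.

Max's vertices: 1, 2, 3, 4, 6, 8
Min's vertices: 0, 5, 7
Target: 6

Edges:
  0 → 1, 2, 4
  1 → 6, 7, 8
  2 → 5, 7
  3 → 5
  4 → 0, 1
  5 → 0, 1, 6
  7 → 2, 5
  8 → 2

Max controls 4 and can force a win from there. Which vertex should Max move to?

A0 = {6}
A1: add {1} — 1 (Max) has 1→6.
A2: add {4} — 4 (Max) has 4→1.
A3 = A2; e.g. 0 (Min) can still go to 2. Fixed point.
From 4, successor 1 is in the attractor (rank 1); the other successor 0 is not.

1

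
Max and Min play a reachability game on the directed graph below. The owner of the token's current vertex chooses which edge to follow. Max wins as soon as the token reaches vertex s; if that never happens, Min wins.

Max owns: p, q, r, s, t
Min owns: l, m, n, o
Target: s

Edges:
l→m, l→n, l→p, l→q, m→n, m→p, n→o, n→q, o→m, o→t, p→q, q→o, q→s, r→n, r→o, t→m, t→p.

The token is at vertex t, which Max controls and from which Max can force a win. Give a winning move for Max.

p

A0 = {s}
A1: add {q} — q (Max) has q→s.
A2: add {p} — p (Max) has p→q.
A3: add {t} — t (Max) has t→p.
A4 = A3; e.g. l (Min) can still go to m. Fixed point.
From t, successor p is in the attractor (rank 2); the other successor m is not.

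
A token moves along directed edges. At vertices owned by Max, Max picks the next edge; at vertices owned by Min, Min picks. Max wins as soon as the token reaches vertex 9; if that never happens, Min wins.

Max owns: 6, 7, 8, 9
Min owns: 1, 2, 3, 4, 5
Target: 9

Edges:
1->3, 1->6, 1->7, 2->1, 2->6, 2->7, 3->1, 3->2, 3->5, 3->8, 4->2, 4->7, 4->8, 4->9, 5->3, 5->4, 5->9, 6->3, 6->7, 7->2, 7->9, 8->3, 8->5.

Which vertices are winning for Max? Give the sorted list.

A0 = {9}
A1: add {7} — 7 (Max) has 7→9.
A2: add {6} — 6 (Max) has 6→7.
A3 = A2; e.g. 1 (Min) can still go to 3. Fixed point.
Max's winning region = {6, 7, 9}.

6, 7, 9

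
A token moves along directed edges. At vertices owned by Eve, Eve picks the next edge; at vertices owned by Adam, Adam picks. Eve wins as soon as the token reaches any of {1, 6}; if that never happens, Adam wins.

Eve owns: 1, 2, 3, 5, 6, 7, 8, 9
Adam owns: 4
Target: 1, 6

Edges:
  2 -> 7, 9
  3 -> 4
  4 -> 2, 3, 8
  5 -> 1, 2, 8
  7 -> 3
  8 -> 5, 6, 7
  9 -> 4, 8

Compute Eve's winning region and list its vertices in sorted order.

1, 2, 5, 6, 8, 9

A0 = {1, 6}
A1: add {5, 8} — 5 (Eve) has 5→1; 8 (Eve) has 8→6.
A2: add {9} — 9 (Eve) has 9→8.
A3: add {2} — 2 (Eve) has 2→9.
A4 = A3; e.g. 3 (Eve) has no edge into A3. Fixed point.
Eve's winning region = {1, 2, 5, 6, 8, 9}.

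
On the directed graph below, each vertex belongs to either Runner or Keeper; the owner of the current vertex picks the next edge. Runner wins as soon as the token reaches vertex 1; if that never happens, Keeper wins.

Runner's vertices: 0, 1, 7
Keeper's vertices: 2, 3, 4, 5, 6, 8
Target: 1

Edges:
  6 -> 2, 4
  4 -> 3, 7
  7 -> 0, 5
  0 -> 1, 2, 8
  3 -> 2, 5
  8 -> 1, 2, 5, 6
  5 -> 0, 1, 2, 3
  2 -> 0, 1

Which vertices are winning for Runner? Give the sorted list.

0, 1, 2, 7

A0 = {1}
A1: add {0} — 0 (Runner) has 0→1.
A2: add {2, 7} — 2 (Keeper): all of {0, 1} already in; 7 (Runner) has 7→0.
A3 = A2; e.g. 3 (Keeper) can still go to 5. Fixed point.
Runner's winning region = {0, 1, 2, 7}.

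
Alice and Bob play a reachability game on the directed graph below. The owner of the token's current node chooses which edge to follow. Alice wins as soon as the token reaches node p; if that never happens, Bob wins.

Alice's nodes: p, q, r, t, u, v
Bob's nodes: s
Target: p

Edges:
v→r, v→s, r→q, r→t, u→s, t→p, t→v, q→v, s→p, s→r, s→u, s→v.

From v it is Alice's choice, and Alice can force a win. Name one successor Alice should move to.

A0 = {p}
A1: add {t} — t (Alice) has t→p.
A2: add {r} — r (Alice) has r→t.
A3: add {v} — v (Alice) has v→r.
A4: add {q} — q (Alice) has q→v.
A5 = A4; e.g. s (Bob) can still go to u. Fixed point.
From v, successor r is in the attractor (rank 2); the other successor s is not.

r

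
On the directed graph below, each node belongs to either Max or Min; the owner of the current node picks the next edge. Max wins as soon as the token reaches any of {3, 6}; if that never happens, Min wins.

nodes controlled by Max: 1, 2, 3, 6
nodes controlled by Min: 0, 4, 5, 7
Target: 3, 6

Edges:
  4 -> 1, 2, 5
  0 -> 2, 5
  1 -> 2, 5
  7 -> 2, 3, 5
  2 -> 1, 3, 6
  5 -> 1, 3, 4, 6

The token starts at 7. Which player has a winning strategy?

A0 = {3, 6}
A1: add {2} — 2 (Max) has 2→3.
A2: add {1} — 1 (Max) has 1→2.
A3 = A2; e.g. 0 (Min) can still go to 5. Fixed point.
7 never enters the attractor, so Min can avoid the target forever.

Min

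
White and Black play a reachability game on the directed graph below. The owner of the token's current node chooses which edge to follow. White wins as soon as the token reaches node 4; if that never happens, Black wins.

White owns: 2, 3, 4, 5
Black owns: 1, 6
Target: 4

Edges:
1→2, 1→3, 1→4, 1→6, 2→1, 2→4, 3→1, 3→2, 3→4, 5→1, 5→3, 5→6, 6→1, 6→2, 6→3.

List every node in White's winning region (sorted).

2, 3, 4, 5

A0 = {4}
A1: add {2, 3} — 2 (White) has 2→4; 3 (White) has 3→4.
A2: add {5} — 5 (White) has 5→3.
A3 = A2; e.g. 1 (Black) can still go to 6. Fixed point.
White's winning region = {2, 3, 4, 5}.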